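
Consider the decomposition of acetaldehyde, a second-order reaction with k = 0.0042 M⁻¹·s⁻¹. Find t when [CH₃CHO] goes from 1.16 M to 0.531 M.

243.1 s

Step 1: For second-order: t = (1/[CH₃CHO] - 1/[CH₃CHO]₀)/k
Step 2: t = (1/0.531 - 1/1.16)/0.0042
Step 3: t = (1.883 - 0.8621)/0.0042
Step 4: t = 1.021/0.0042 = 243.1 s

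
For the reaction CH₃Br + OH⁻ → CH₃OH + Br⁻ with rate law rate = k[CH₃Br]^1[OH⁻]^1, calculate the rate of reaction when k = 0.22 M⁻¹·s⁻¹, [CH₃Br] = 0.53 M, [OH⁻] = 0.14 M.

0.01632 M/s

Step 1: The rate law is rate = k[CH₃Br]^1[OH⁻]^1
Step 2: Substitute: rate = 0.22 × (0.53)^1 × (0.14)^1
Step 3: rate = 0.22 × 0.53 × 0.14 = 0.016324 M/s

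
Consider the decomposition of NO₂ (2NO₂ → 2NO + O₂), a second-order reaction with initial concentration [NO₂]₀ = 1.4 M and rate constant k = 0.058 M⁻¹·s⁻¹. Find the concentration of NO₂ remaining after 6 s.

0.9414 M

Step 1: For a second-order reaction: 1/[NO₂] = 1/[NO₂]₀ + kt
Step 2: 1/[NO₂] = 1/1.4 + 0.058 × 6
Step 3: 1/[NO₂] = 0.7143 + 0.348 = 1.062
Step 4: [NO₂] = 1/1.062 = 0.9414 M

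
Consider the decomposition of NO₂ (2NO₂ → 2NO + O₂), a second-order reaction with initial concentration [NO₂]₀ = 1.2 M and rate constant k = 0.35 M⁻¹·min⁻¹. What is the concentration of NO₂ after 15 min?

0.1644 M

Step 1: For a second-order reaction: 1/[NO₂] = 1/[NO₂]₀ + kt
Step 2: 1/[NO₂] = 1/1.2 + 0.35 × 15
Step 3: 1/[NO₂] = 0.8333 + 5.25 = 6.083
Step 4: [NO₂] = 1/6.083 = 0.1644 M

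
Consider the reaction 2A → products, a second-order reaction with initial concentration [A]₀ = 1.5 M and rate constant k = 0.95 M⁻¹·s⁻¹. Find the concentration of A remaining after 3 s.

0.2844 M

Step 1: For a second-order reaction: 1/[A] = 1/[A]₀ + kt
Step 2: 1/[A] = 1/1.5 + 0.95 × 3
Step 3: 1/[A] = 0.6667 + 2.85 = 3.517
Step 4: [A] = 1/3.517 = 0.2844 M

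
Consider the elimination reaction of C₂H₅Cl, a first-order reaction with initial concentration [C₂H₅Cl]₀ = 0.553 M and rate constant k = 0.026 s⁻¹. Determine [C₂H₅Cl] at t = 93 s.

0.04927 M

Step 1: For a first-order reaction: [C₂H₅Cl] = [C₂H₅Cl]₀ × e^(-kt)
Step 2: [C₂H₅Cl] = 0.553 × e^(-0.026 × 93)
Step 3: [C₂H₅Cl] = 0.553 × e^(-2.418)
Step 4: [C₂H₅Cl] = 0.553 × 0.0890996 = 0.04927 M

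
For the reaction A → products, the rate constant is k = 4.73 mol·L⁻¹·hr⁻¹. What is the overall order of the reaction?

zeroth order (0)

Step 1: The units of k for an nth-order reaction are (concentration)^(1-n)·(time)⁻¹.
Step 2: Here k has units mol·L⁻¹·hr⁻¹, so the concentration exponent is 1.
Step 3: 1 - n = 1 ⇒ n = 0. The reaction is zeroth order.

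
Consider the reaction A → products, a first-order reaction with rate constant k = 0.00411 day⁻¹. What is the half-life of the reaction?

168.6 day

Step 1: For a first-order reaction, t₁/₂ = ln(2)/k
Step 2: t₁/₂ = ln(2)/0.00411
Step 3: t₁/₂ = 0.6931/0.00411 = 168.6 day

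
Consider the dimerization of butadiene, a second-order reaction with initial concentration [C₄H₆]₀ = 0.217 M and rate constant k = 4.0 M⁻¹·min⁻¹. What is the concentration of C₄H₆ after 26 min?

0.009207 M

Step 1: For a second-order reaction: 1/[C₄H₆] = 1/[C₄H₆]₀ + kt
Step 2: 1/[C₄H₆] = 1/0.217 + 4.0 × 26
Step 3: 1/[C₄H₆] = 4.608 + 104 = 108.6
Step 4: [C₄H₆] = 1/108.6 = 0.009207 M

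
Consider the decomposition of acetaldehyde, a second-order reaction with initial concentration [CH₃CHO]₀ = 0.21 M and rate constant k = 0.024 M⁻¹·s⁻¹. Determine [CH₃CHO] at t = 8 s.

0.2019 M

Step 1: For a second-order reaction: 1/[CH₃CHO] = 1/[CH₃CHO]₀ + kt
Step 2: 1/[CH₃CHO] = 1/0.21 + 0.024 × 8
Step 3: 1/[CH₃CHO] = 4.762 + 0.192 = 4.954
Step 4: [CH₃CHO] = 1/4.954 = 0.2019 M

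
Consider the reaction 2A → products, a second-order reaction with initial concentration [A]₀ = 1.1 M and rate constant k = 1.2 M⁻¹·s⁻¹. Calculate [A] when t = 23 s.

0.03508 M

Step 1: For a second-order reaction: 1/[A] = 1/[A]₀ + kt
Step 2: 1/[A] = 1/1.1 + 1.2 × 23
Step 3: 1/[A] = 0.9091 + 27.6 = 28.51
Step 4: [A] = 1/28.51 = 0.03508 M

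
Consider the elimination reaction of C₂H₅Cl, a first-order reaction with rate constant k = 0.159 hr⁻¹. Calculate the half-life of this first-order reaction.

4.359 hr

Step 1: For a first-order reaction, t₁/₂ = ln(2)/k
Step 2: t₁/₂ = ln(2)/0.159
Step 3: t₁/₂ = 0.6931/0.159 = 4.359 hr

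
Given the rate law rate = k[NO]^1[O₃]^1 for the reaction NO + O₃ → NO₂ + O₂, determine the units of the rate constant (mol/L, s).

(mol/L)⁻¹·s⁻¹

Step 1: Overall order = 1 + 1 = 2.
Step 2: rate has units mol/L·s⁻¹; [NO]^1[O₃]^1 has units (mol/L)^2.
Step 3: k = rate/([NO]^1[O₃]^1), so units of k = (mol/L)^(1-2)·s⁻¹ = (mol/L)⁻¹·s⁻¹.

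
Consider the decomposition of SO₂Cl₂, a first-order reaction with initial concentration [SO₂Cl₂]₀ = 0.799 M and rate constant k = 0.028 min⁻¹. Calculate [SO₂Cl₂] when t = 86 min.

0.07191 M

Step 1: For a first-order reaction: [SO₂Cl₂] = [SO₂Cl₂]₀ × e^(-kt)
Step 2: [SO₂Cl₂] = 0.799 × e^(-0.028 × 86)
Step 3: [SO₂Cl₂] = 0.799 × e^(-2.408)
Step 4: [SO₂Cl₂] = 0.799 × 0.0899951 = 0.07191 M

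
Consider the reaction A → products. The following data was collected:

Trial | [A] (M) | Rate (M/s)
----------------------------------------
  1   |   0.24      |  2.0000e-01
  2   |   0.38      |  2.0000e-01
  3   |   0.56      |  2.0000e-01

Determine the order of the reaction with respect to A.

zeroth order (0)

Step 1: Compare trials - when concentration changes, rate stays constant.
Step 2: rate₂/rate₁ = 2.0000e-01/2.0000e-01 = 1
Step 3: [A]₂/[A]₁ = 0.38/0.24 = 1.583
Step 4: Since rate ratio ≈ (conc ratio)^0, the reaction is zeroth order.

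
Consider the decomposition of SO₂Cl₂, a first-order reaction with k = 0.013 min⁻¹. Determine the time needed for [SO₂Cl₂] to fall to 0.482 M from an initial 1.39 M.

81.47 min

Step 1: For first-order: t = ln([SO₂Cl₂]₀/[SO₂Cl₂])/k
Step 2: t = ln(1.39/0.482)/0.013
Step 3: t = ln(2.884)/0.013
Step 4: t = 1.059/0.013 = 81.47 min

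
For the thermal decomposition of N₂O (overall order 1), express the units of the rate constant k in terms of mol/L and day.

day⁻¹

Step 1: For overall order n, rate = k × (concentration)^n.
Step 2: Rate has units mol/L·day⁻¹; concentration term has units (mol/L)^1.
Step 3: k = rate / (concentration)^n, so units of k = (mol/L)^(1-1)·day⁻¹ = day⁻¹.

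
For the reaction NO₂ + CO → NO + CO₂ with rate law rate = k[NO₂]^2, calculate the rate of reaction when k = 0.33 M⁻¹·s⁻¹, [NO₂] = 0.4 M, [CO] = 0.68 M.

0.0528 M/s

Step 1: The rate law is rate = k[NO₂]^2
Step 2: Note that the rate does not depend on [CO] (zero order in CO).
Step 3: rate = 0.33 × (0.4)^2 = 0.0528 M/s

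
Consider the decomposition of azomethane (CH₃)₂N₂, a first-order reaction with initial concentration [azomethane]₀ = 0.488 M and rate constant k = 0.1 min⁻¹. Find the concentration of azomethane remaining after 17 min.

0.08915 M

Step 1: For a first-order reaction: [azomethane] = [azomethane]₀ × e^(-kt)
Step 2: [azomethane] = 0.488 × e^(-0.1 × 17)
Step 3: [azomethane] = 0.488 × e^(-1.7)
Step 4: [azomethane] = 0.488 × 0.182684 = 0.08915 M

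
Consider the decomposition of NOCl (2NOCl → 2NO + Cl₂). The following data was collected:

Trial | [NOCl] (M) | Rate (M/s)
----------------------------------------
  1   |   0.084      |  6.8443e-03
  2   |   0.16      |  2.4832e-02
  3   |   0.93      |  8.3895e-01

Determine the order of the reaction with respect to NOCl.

second order (2)

Step 1: Compare trials to find order n where rate₂/rate₁ = ([NOCl]₂/[NOCl]₁)^n
Step 2: rate₂/rate₁ = 2.4832e-02/6.8443e-03 = 3.628
Step 3: [NOCl]₂/[NOCl]₁ = 0.16/0.084 = 1.905
Step 4: n = ln(3.628)/ln(1.905) = 2.00 ≈ 2
Step 5: The reaction is second order in NOCl.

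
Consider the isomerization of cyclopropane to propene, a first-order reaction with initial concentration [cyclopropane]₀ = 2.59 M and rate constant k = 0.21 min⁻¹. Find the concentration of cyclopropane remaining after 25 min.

0.01359 M

Step 1: For a first-order reaction: [cyclopropane] = [cyclopropane]₀ × e^(-kt)
Step 2: [cyclopropane] = 2.59 × e^(-0.21 × 25)
Step 3: [cyclopropane] = 2.59 × e^(-5.25)
Step 4: [cyclopropane] = 2.59 × 0.00524752 = 0.01359 M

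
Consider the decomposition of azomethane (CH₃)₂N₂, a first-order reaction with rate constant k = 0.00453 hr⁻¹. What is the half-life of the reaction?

153 hr

Step 1: For a first-order reaction, t₁/₂ = ln(2)/k
Step 2: t₁/₂ = ln(2)/0.00453
Step 3: t₁/₂ = 0.6931/0.00453 = 153 hr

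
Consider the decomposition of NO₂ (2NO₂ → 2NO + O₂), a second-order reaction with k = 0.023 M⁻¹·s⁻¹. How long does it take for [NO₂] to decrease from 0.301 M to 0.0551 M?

644.6 s

Step 1: For second-order: t = (1/[NO₂] - 1/[NO₂]₀)/k
Step 2: t = (1/0.0551 - 1/0.301)/0.023
Step 3: t = (18.15 - 3.322)/0.023
Step 4: t = 14.83/0.023 = 644.6 s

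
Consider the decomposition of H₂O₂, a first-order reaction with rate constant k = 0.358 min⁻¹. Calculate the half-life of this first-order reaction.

1.936 min

Step 1: For a first-order reaction, t₁/₂ = ln(2)/k
Step 2: t₁/₂ = ln(2)/0.358
Step 3: t₁/₂ = 0.6931/0.358 = 1.936 min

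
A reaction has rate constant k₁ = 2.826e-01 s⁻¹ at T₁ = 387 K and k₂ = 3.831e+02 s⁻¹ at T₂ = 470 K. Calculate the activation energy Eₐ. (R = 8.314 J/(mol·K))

131.4 kJ/mol

Step 1: Use the two-temperature Arrhenius form: ln(k₂/k₁) = -Eₐ/R × (1/T₂ - 1/T₁)
Step 2: ln(k₂/k₁) = ln(3.831e+02/2.826e-01) = ln(1355.63) = 7.21202
Step 3: 1/T₂ - 1/T₁ = 1/470 - 1/387 = -4.563198e-04 K⁻¹
Step 4: Eₐ = -R × ln(k₂/k₁) / (1/T₂ - 1/T₁) = -8.314 × 7.21202 / -4.563198e-04
Step 5: Eₐ = 1.3140e+05 J/mol = 131.4 kJ/mol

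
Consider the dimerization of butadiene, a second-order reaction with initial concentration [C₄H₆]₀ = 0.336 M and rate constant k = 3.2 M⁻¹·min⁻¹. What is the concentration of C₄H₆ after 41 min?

0.007453 M

Step 1: For a second-order reaction: 1/[C₄H₆] = 1/[C₄H₆]₀ + kt
Step 2: 1/[C₄H₆] = 1/0.336 + 3.2 × 41
Step 3: 1/[C₄H₆] = 2.976 + 131.2 = 134.2
Step 4: [C₄H₆] = 1/134.2 = 0.007453 M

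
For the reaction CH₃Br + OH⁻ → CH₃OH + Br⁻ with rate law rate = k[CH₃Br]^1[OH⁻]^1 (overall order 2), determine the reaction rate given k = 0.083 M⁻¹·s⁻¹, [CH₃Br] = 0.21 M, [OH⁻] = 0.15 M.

0.002615 M/s

Step 1: The rate law is rate = k[CH₃Br]^1[OH⁻]^1, overall order = 1+1 = 2
Step 2: Substitute values: rate = 0.083 × (0.21)^1 × (0.15)^1
Step 3: rate = 0.083 × 0.21 × 0.15 = 0.0026145 M/s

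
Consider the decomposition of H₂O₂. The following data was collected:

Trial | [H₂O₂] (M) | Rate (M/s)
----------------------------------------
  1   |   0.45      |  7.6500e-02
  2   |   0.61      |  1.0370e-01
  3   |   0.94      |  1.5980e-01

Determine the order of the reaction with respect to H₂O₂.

first order (1)

Step 1: Compare trials to find order n where rate₂/rate₁ = ([H₂O₂]₂/[H₂O₂]₁)^n
Step 2: rate₂/rate₁ = 1.0370e-01/7.6500e-02 = 1.356
Step 3: [H₂O₂]₂/[H₂O₂]₁ = 0.61/0.45 = 1.356
Step 4: n = ln(1.356)/ln(1.356) = 1.00 ≈ 1
Step 5: The reaction is first order in H₂O₂.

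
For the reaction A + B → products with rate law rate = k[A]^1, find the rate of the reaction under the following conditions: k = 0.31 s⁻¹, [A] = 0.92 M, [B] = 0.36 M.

0.2852 M/s

Step 1: The rate law is rate = k[A]^1
Step 2: Note that the rate does not depend on [B] (zero order in B).
Step 3: rate = 0.31 × (0.92)^1 = 0.2852 M/s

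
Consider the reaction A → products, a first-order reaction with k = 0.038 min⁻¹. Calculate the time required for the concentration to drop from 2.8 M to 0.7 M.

36.48 min

Step 1: For first-order: t = ln([A]₀/[A])/k
Step 2: t = ln(2.8/0.7)/0.038
Step 3: t = ln(4)/0.038
Step 4: t = 1.386/0.038 = 36.48 min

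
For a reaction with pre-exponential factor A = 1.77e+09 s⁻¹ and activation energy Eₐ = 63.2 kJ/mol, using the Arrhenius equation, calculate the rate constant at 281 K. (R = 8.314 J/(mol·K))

3.16e-03 s⁻¹

Step 1: Use the Arrhenius equation: k = A × exp(-Eₐ/RT)
Step 2: Convert Eₐ to J/mol: 63.2 kJ/mol = 63200 J/mol
Step 3: Calculate the exponent: -Eₐ/(RT) = -63200/(8.314 × 281) = -27.05208
Step 4: k = 1.77e+09 × exp(-27.05208)
Step 5: k = 1.77e+09 × 1.78415e-12 = 3.1579e-03 s⁻¹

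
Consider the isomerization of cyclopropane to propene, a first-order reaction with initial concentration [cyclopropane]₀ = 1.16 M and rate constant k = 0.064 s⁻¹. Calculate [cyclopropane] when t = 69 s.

0.01402 M

Step 1: For a first-order reaction: [cyclopropane] = [cyclopropane]₀ × e^(-kt)
Step 2: [cyclopropane] = 1.16 × e^(-0.064 × 69)
Step 3: [cyclopropane] = 1.16 × e^(-4.416)
Step 4: [cyclopropane] = 1.16 × 0.0120825 = 0.01402 M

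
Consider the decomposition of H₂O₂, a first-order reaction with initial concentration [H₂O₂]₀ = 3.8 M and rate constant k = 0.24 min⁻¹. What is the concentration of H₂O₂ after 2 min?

2.351 M

Step 1: For a first-order reaction: [H₂O₂] = [H₂O₂]₀ × e^(-kt)
Step 2: [H₂O₂] = 3.8 × e^(-0.24 × 2)
Step 3: [H₂O₂] = 3.8 × e^(-0.48)
Step 4: [H₂O₂] = 3.8 × 0.618783 = 2.351 M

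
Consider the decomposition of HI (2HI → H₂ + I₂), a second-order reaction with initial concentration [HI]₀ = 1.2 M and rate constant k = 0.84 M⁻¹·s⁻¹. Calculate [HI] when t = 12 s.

0.09163 M

Step 1: For a second-order reaction: 1/[HI] = 1/[HI]₀ + kt
Step 2: 1/[HI] = 1/1.2 + 0.84 × 12
Step 3: 1/[HI] = 0.8333 + 10.08 = 10.91
Step 4: [HI] = 1/10.91 = 0.09163 M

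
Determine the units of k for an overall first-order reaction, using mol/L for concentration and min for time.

min⁻¹

Step 1: For overall order n, rate = k × (concentration)^n.
Step 2: Rate has units mol/L·min⁻¹; concentration term has units (mol/L)^1.
Step 3: k = rate / (concentration)^n, so units of k = (mol/L)^(1-1)·min⁻¹ = min⁻¹.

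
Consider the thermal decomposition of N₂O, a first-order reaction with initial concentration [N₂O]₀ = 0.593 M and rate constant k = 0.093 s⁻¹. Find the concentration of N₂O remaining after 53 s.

0.00429 M

Step 1: For a first-order reaction: [N₂O] = [N₂O]₀ × e^(-kt)
Step 2: [N₂O] = 0.593 × e^(-0.093 × 53)
Step 3: [N₂O] = 0.593 × e^(-4.929)
Step 4: [N₂O] = 0.593 × 0.00723373 = 0.00429 M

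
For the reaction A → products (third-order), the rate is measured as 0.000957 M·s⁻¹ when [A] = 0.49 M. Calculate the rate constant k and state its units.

0.008134 M⁻²·s⁻¹

Step 1: rate = k[A]^3, so k = rate / [A]^3.
Step 2: k = 0.000957 / (0.49)^3 = 0.000957 / 0.1176.
Step 3: k = 0.008134 M⁻²·s⁻¹.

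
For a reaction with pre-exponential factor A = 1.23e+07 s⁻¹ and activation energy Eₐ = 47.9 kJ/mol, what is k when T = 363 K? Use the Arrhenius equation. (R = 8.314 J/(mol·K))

1.57e+00 s⁻¹

Step 1: Use the Arrhenius equation: k = A × exp(-Eₐ/RT)
Step 2: Convert Eₐ to J/mol: 47.9 kJ/mol = 47900 J/mol
Step 3: Calculate the exponent: -Eₐ/(RT) = -47900/(8.314 × 363) = -15.87153
Step 4: k = 1.23e+07 × exp(-15.87153)
Step 5: k = 1.23e+07 × 1.27962e-07 = 1.5739e+00 s⁻¹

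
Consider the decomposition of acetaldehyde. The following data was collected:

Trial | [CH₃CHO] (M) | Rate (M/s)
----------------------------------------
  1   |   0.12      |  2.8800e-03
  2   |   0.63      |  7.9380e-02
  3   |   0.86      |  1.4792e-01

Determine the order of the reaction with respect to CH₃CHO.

second order (2)

Step 1: Compare trials to find order n where rate₂/rate₁ = ([CH₃CHO]₂/[CH₃CHO]₁)^n
Step 2: rate₂/rate₁ = 7.9380e-02/2.8800e-03 = 27.56
Step 3: [CH₃CHO]₂/[CH₃CHO]₁ = 0.63/0.12 = 5.25
Step 4: n = ln(27.56)/ln(5.25) = 2.00 ≈ 2
Step 5: The reaction is second order in CH₃CHO.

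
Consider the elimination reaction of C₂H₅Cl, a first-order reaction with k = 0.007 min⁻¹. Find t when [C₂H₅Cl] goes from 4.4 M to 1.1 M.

198 min

Step 1: For first-order: t = ln([C₂H₅Cl]₀/[C₂H₅Cl])/k
Step 2: t = ln(4.4/1.1)/0.007
Step 3: t = ln(4)/0.007
Step 4: t = 1.386/0.007 = 198 min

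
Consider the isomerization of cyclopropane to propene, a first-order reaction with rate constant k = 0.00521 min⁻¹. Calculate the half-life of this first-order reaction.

133 min

Step 1: For a first-order reaction, t₁/₂ = ln(2)/k
Step 2: t₁/₂ = ln(2)/0.00521
Step 3: t₁/₂ = 0.6931/0.00521 = 133 min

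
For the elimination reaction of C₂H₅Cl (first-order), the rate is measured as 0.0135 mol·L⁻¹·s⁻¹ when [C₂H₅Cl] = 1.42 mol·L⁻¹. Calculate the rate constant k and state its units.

0.009507 s⁻¹

Step 1: rate = k[C₂H₅Cl]^1, so k = rate / [C₂H₅Cl]^1.
Step 2: k = 0.0135 / (1.42)^1 = 0.0135 / 1.42.
Step 3: k = 0.009507 s⁻¹.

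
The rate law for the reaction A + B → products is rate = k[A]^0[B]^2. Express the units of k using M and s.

M⁻¹·s⁻¹

Step 1: Overall order = 0 + 2 = 2.
Step 2: rate has units M·s⁻¹; [A]^0[B]^2 has units M^2.
Step 3: k = rate/([A]^0[B]^2), so units of k = M^(1-2)·s⁻¹ = M⁻¹·s⁻¹.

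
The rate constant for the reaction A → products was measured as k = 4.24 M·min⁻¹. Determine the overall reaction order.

zeroth order (0)

Step 1: The units of k for an nth-order reaction are (concentration)^(1-n)·(time)⁻¹.
Step 2: Here k has units M·min⁻¹, so the concentration exponent is 1.
Step 3: 1 - n = 1 ⇒ n = 0. The reaction is zeroth order.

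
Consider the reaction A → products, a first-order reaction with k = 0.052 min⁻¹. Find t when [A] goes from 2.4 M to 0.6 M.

26.66 min

Step 1: For first-order: t = ln([A]₀/[A])/k
Step 2: t = ln(2.4/0.6)/0.052
Step 3: t = ln(4)/0.052
Step 4: t = 1.386/0.052 = 26.66 min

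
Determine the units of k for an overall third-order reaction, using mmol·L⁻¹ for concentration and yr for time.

(mmol·L⁻¹)⁻²·yr⁻¹

Step 1: For overall order n, rate = k × (concentration)^n.
Step 2: Rate has units mmol·L⁻¹·yr⁻¹; concentration term has units (mmol·L⁻¹)^3.
Step 3: k = rate / (concentration)^n, so units of k = (mmol·L⁻¹)^(1-3)·yr⁻¹ = (mmol·L⁻¹)⁻²·yr⁻¹.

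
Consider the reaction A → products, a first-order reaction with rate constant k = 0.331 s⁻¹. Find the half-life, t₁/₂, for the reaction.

2.094 s

Step 1: For a first-order reaction, t₁/₂ = ln(2)/k
Step 2: t₁/₂ = ln(2)/0.331
Step 3: t₁/₂ = 0.6931/0.331 = 2.094 s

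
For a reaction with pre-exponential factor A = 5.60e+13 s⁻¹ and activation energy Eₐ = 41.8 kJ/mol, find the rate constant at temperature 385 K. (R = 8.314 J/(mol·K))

1.19e+08 s⁻¹

Step 1: Use the Arrhenius equation: k = A × exp(-Eₐ/RT)
Step 2: Convert Eₐ to J/mol: 41.8 kJ/mol = 41800 J/mol
Step 3: Calculate the exponent: -Eₐ/(RT) = -41800/(8.314 × 385) = -13.05887
Step 4: k = 5.60e+13 × exp(-13.05887)
Step 5: k = 5.60e+13 × 2.13110e-06 = 1.1934e+08 s⁻¹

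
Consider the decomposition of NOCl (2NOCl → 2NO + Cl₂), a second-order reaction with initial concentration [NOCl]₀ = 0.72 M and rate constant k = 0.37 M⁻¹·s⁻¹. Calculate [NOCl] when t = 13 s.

0.1613 M

Step 1: For a second-order reaction: 1/[NOCl] = 1/[NOCl]₀ + kt
Step 2: 1/[NOCl] = 1/0.72 + 0.37 × 13
Step 3: 1/[NOCl] = 1.389 + 4.81 = 6.199
Step 4: [NOCl] = 1/6.199 = 0.1613 M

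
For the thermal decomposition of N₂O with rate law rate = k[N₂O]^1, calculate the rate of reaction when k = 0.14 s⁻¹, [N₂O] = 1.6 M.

0.224 M/s

Step 1: Identify the rate law: rate = k[N₂O]^1
Step 2: Substitute values: rate = 0.14 × (1.6)^1
Step 3: Calculate: rate = 0.14 × 1.6 = 0.224 M/s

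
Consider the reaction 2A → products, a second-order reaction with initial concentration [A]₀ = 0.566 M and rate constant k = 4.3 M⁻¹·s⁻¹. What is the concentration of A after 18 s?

0.01263 M

Step 1: For a second-order reaction: 1/[A] = 1/[A]₀ + kt
Step 2: 1/[A] = 1/0.566 + 4.3 × 18
Step 3: 1/[A] = 1.767 + 77.4 = 79.17
Step 4: [A] = 1/79.17 = 0.01263 M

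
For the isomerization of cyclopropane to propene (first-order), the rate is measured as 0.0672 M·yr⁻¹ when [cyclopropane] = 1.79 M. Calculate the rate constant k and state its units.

0.03754 yr⁻¹

Step 1: rate = k[cyclopropane]^1, so k = rate / [cyclopropane]^1.
Step 2: k = 0.0672 / (1.79)^1 = 0.0672 / 1.79.
Step 3: k = 0.03754 yr⁻¹.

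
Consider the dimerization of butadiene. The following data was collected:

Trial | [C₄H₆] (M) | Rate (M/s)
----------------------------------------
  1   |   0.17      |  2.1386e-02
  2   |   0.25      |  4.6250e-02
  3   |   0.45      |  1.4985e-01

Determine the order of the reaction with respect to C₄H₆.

second order (2)

Step 1: Compare trials to find order n where rate₂/rate₁ = ([C₄H₆]₂/[C₄H₆]₁)^n
Step 2: rate₂/rate₁ = 4.6250e-02/2.1386e-02 = 2.163
Step 3: [C₄H₆]₂/[C₄H₆]₁ = 0.25/0.17 = 1.471
Step 4: n = ln(2.163)/ln(1.471) = 2.00 ≈ 2
Step 5: The reaction is second order in C₄H₆.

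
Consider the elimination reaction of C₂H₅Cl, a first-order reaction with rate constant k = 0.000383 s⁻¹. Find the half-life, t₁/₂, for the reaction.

1810 s

Step 1: For a first-order reaction, t₁/₂ = ln(2)/k
Step 2: t₁/₂ = ln(2)/0.000383
Step 3: t₁/₂ = 0.6931/0.000383 = 1810 s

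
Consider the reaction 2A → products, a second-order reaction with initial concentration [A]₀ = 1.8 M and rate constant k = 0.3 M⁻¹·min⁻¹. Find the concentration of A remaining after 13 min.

0.2244 M

Step 1: For a second-order reaction: 1/[A] = 1/[A]₀ + kt
Step 2: 1/[A] = 1/1.8 + 0.3 × 13
Step 3: 1/[A] = 0.5556 + 3.9 = 4.456
Step 4: [A] = 1/4.456 = 0.2244 M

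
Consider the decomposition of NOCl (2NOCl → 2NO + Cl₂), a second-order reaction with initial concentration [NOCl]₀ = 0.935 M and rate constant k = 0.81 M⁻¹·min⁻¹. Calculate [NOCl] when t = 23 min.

0.05076 M

Step 1: For a second-order reaction: 1/[NOCl] = 1/[NOCl]₀ + kt
Step 2: 1/[NOCl] = 1/0.935 + 0.81 × 23
Step 3: 1/[NOCl] = 1.07 + 18.63 = 19.7
Step 4: [NOCl] = 1/19.7 = 0.05076 M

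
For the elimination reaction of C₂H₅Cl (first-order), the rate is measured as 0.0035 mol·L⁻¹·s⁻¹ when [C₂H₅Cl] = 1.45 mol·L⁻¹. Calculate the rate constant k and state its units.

0.002414 s⁻¹

Step 1: rate = k[C₂H₅Cl]^1, so k = rate / [C₂H₅Cl]^1.
Step 2: k = 0.0035 / (1.45)^1 = 0.0035 / 1.45.
Step 3: k = 0.002414 s⁻¹.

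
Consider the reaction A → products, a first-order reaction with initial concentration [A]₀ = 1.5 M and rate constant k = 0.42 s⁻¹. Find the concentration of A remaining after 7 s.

0.0793 M

Step 1: For a first-order reaction: [A] = [A]₀ × e^(-kt)
Step 2: [A] = 1.5 × e^(-0.42 × 7)
Step 3: [A] = 1.5 × e^(-2.94)
Step 4: [A] = 1.5 × 0.0528657 = 0.0793 M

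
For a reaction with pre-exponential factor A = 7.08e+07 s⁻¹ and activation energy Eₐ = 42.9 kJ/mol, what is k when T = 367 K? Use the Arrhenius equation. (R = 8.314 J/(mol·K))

5.55e+01 s⁻¹

Step 1: Use the Arrhenius equation: k = A × exp(-Eₐ/RT)
Step 2: Convert Eₐ to J/mol: 42.9 kJ/mol = 42900 J/mol
Step 3: Calculate the exponent: -Eₐ/(RT) = -42900/(8.314 × 367) = -14.05987
Step 4: k = 7.08e+07 × exp(-14.05987)
Step 5: k = 7.08e+07 × 7.83206e-07 = 5.5451e+01 s⁻¹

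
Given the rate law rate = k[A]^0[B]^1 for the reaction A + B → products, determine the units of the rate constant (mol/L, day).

day⁻¹

Step 1: Overall order = 0 + 1 = 1.
Step 2: rate has units mol/L·day⁻¹; [A]^0[B]^1 has units (mol/L)^1.
Step 3: k = rate/([A]^0[B]^1), so units of k = (mol/L)^(1-1)·day⁻¹ = day⁻¹.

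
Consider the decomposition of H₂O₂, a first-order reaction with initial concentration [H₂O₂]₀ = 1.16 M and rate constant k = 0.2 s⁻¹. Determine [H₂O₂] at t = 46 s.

0.0001172 M

Step 1: For a first-order reaction: [H₂O₂] = [H₂O₂]₀ × e^(-kt)
Step 2: [H₂O₂] = 1.16 × e^(-0.2 × 46)
Step 3: [H₂O₂] = 1.16 × e^(-9.2)
Step 4: [H₂O₂] = 1.16 × 0.000101039 = 0.0001172 M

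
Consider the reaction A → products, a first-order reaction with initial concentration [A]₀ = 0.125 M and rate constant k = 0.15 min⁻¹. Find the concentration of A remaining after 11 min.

0.02401 M

Step 1: For a first-order reaction: [A] = [A]₀ × e^(-kt)
Step 2: [A] = 0.125 × e^(-0.15 × 11)
Step 3: [A] = 0.125 × e^(-1.65)
Step 4: [A] = 0.125 × 0.19205 = 0.02401 M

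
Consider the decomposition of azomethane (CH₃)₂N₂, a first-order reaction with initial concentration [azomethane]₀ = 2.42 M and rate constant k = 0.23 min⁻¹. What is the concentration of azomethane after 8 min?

0.3843 M

Step 1: For a first-order reaction: [azomethane] = [azomethane]₀ × e^(-kt)
Step 2: [azomethane] = 2.42 × e^(-0.23 × 8)
Step 3: [azomethane] = 2.42 × e^(-1.84)
Step 4: [azomethane] = 2.42 × 0.158817 = 0.3843 M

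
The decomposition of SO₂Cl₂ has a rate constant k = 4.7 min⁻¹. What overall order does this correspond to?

first order (1)

Step 1: The units of k for an nth-order reaction are (concentration)^(1-n)·(time)⁻¹.
Step 2: Here k has units min⁻¹, so the concentration exponent is 0.
Step 3: 1 - n = 0 ⇒ n = 1. The reaction is first order.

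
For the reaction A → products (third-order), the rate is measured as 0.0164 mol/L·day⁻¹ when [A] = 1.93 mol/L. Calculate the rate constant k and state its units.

0.002281 (mol/L)⁻²·day⁻¹

Step 1: rate = k[A]^3, so k = rate / [A]^3.
Step 2: k = 0.0164 / (1.93)^3 = 0.0164 / 7.189.
Step 3: k = 0.002281 (mol/L)⁻²·day⁻¹.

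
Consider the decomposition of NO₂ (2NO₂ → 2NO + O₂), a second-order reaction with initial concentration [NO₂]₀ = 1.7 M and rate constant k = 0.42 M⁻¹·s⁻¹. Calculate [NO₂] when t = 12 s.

0.1777 M

Step 1: For a second-order reaction: 1/[NO₂] = 1/[NO₂]₀ + kt
Step 2: 1/[NO₂] = 1/1.7 + 0.42 × 12
Step 3: 1/[NO₂] = 0.5882 + 5.04 = 5.628
Step 4: [NO₂] = 1/5.628 = 0.1777 M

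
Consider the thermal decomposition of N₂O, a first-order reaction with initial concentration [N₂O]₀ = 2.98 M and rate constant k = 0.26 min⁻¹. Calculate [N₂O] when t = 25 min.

0.00448 M

Step 1: For a first-order reaction: [N₂O] = [N₂O]₀ × e^(-kt)
Step 2: [N₂O] = 2.98 × e^(-0.26 × 25)
Step 3: [N₂O] = 2.98 × e^(-6.5)
Step 4: [N₂O] = 2.98 × 0.00150344 = 0.00448 M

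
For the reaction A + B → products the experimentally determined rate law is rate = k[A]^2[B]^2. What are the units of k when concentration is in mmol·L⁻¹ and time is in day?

(mmol·L⁻¹)⁻³·day⁻¹

Step 1: Overall order = 2 + 2 = 4.
Step 2: rate has units mmol·L⁻¹·day⁻¹; [A]^2[B]^2 has units (mmol·L⁻¹)^4.
Step 3: k = rate/([A]^2[B]^2), so units of k = (mmol·L⁻¹)^(1-4)·day⁻¹ = (mmol·L⁻¹)⁻³·day⁻¹.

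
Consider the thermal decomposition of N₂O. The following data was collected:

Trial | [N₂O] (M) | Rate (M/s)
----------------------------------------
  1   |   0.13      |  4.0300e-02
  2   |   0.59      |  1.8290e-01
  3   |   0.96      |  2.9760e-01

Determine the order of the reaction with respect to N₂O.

first order (1)

Step 1: Compare trials to find order n where rate₂/rate₁ = ([N₂O]₂/[N₂O]₁)^n
Step 2: rate₂/rate₁ = 1.8290e-01/4.0300e-02 = 4.538
Step 3: [N₂O]₂/[N₂O]₁ = 0.59/0.13 = 4.538
Step 4: n = ln(4.538)/ln(4.538) = 1.00 ≈ 1
Step 5: The reaction is first order in N₂O.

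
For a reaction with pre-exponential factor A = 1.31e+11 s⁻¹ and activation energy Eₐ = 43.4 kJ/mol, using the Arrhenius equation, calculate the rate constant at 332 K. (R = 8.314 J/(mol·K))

1.94e+04 s⁻¹

Step 1: Use the Arrhenius equation: k = A × exp(-Eₐ/RT)
Step 2: Convert Eₐ to J/mol: 43.4 kJ/mol = 43400 J/mol
Step 3: Calculate the exponent: -Eₐ/(RT) = -43400/(8.314 × 332) = -15.72322
Step 4: k = 1.31e+11 × exp(-15.72322)
Step 5: k = 1.31e+11 × 1.48420e-07 = 1.9443e+04 s⁻¹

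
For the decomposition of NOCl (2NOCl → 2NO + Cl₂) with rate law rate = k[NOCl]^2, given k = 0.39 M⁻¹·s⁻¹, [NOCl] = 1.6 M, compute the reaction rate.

0.9984 M/s

Step 1: Identify the rate law: rate = k[NOCl]^2
Step 2: Substitute values: rate = 0.39 × (1.6)^2
Step 3: Calculate: rate = 0.39 × 2.56 = 0.9984 M/s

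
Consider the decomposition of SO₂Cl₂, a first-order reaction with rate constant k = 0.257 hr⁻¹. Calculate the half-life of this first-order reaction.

2.697 hr

Step 1: For a first-order reaction, t₁/₂ = ln(2)/k
Step 2: t₁/₂ = ln(2)/0.257
Step 3: t₁/₂ = 0.6931/0.257 = 2.697 hr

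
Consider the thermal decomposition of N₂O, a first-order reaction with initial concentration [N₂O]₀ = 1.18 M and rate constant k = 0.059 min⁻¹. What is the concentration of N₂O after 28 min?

0.2262 M

Step 1: For a first-order reaction: [N₂O] = [N₂O]₀ × e^(-kt)
Step 2: [N₂O] = 1.18 × e^(-0.059 × 28)
Step 3: [N₂O] = 1.18 × e^(-1.652)
Step 4: [N₂O] = 1.18 × 0.191666 = 0.2262 M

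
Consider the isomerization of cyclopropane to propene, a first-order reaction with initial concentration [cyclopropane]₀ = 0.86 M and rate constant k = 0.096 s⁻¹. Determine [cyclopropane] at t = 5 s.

0.5322 M

Step 1: For a first-order reaction: [cyclopropane] = [cyclopropane]₀ × e^(-kt)
Step 2: [cyclopropane] = 0.86 × e^(-0.096 × 5)
Step 3: [cyclopropane] = 0.86 × e^(-0.48)
Step 4: [cyclopropane] = 0.86 × 0.618783 = 0.5322 M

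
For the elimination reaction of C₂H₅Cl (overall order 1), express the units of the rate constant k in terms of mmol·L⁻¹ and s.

s⁻¹

Step 1: For overall order n, rate = k × (concentration)^n.
Step 2: Rate has units mmol·L⁻¹·s⁻¹; concentration term has units (mmol·L⁻¹)^1.
Step 3: k = rate / (concentration)^n, so units of k = (mmol·L⁻¹)^(1-1)·s⁻¹ = s⁻¹.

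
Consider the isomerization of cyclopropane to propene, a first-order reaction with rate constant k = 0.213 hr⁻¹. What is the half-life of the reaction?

3.254 hr

Step 1: For a first-order reaction, t₁/₂ = ln(2)/k
Step 2: t₁/₂ = ln(2)/0.213
Step 3: t₁/₂ = 0.6931/0.213 = 3.254 hr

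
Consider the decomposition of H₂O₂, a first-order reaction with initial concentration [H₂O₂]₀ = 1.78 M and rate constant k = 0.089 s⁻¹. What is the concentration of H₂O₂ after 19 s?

0.3281 M

Step 1: For a first-order reaction: [H₂O₂] = [H₂O₂]₀ × e^(-kt)
Step 2: [H₂O₂] = 1.78 × e^(-0.089 × 19)
Step 3: [H₂O₂] = 1.78 × e^(-1.691)
Step 4: [H₂O₂] = 1.78 × 0.184335 = 0.3281 M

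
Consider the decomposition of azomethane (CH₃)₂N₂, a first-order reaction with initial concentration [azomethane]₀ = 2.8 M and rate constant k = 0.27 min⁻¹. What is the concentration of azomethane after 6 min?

0.5541 M

Step 1: For a first-order reaction: [azomethane] = [azomethane]₀ × e^(-kt)
Step 2: [azomethane] = 2.8 × e^(-0.27 × 6)
Step 3: [azomethane] = 2.8 × e^(-1.62)
Step 4: [azomethane] = 2.8 × 0.197899 = 0.5541 M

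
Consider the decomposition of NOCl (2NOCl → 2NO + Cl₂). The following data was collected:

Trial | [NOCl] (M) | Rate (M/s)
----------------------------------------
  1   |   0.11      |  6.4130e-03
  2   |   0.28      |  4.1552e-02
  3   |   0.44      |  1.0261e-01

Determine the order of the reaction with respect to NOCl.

second order (2)

Step 1: Compare trials to find order n where rate₂/rate₁ = ([NOCl]₂/[NOCl]₁)^n
Step 2: rate₂/rate₁ = 4.1552e-02/6.4130e-03 = 6.479
Step 3: [NOCl]₂/[NOCl]₁ = 0.28/0.11 = 2.545
Step 4: n = ln(6.479)/ln(2.545) = 2.00 ≈ 2
Step 5: The reaction is second order in NOCl.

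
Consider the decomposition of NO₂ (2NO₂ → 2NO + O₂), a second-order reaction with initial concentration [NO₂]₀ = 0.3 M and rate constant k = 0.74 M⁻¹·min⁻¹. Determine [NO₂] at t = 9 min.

0.1001 M

Step 1: For a second-order reaction: 1/[NO₂] = 1/[NO₂]₀ + kt
Step 2: 1/[NO₂] = 1/0.3 + 0.74 × 9
Step 3: 1/[NO₂] = 3.333 + 6.66 = 9.993
Step 4: [NO₂] = 1/9.993 = 0.1001 M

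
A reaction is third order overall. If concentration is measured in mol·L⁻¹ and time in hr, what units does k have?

(mol·L⁻¹)⁻²·hr⁻¹

Step 1: For overall order n, rate = k × (concentration)^n.
Step 2: Rate has units mol·L⁻¹·hr⁻¹; concentration term has units (mol·L⁻¹)^3.
Step 3: k = rate / (concentration)^n, so units of k = (mol·L⁻¹)^(1-3)·hr⁻¹ = (mol·L⁻¹)⁻²·hr⁻¹.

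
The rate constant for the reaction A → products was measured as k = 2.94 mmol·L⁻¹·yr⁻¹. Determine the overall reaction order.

zeroth order (0)

Step 1: The units of k for an nth-order reaction are (concentration)^(1-n)·(time)⁻¹.
Step 2: Here k has units mmol·L⁻¹·yr⁻¹, so the concentration exponent is 1.
Step 3: 1 - n = 1 ⇒ n = 0. The reaction is zeroth order.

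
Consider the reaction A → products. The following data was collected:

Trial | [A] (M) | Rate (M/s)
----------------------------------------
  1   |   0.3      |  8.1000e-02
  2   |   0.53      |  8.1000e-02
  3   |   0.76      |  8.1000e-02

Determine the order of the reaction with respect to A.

zeroth order (0)

Step 1: Compare trials - when concentration changes, rate stays constant.
Step 2: rate₂/rate₁ = 8.1000e-02/8.1000e-02 = 1
Step 3: [A]₂/[A]₁ = 0.53/0.3 = 1.767
Step 4: Since rate ratio ≈ (conc ratio)^0, the reaction is zeroth order.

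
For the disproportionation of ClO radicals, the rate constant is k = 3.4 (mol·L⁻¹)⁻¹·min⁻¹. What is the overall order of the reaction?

second order (2)

Step 1: The units of k for an nth-order reaction are (concentration)^(1-n)·(time)⁻¹.
Step 2: Here k has units (mol·L⁻¹)⁻¹·min⁻¹, so the concentration exponent is -1.
Step 3: 1 - n = -1 ⇒ n = 2. The reaction is second order.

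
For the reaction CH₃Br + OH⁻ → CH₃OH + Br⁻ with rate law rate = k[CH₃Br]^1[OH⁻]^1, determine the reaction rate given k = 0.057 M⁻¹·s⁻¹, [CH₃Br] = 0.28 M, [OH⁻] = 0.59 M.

0.009416 M/s

Step 1: The rate law is rate = k[CH₃Br]^1[OH⁻]^1
Step 2: Substitute: rate = 0.057 × (0.28)^1 × (0.59)^1
Step 3: rate = 0.057 × 0.28 × 0.59 = 0.0094164 M/s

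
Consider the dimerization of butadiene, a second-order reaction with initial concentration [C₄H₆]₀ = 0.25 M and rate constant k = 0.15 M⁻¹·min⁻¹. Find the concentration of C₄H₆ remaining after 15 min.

0.16 M

Step 1: For a second-order reaction: 1/[C₄H₆] = 1/[C₄H₆]₀ + kt
Step 2: 1/[C₄H₆] = 1/0.25 + 0.15 × 15
Step 3: 1/[C₄H₆] = 4 + 2.25 = 6.25
Step 4: [C₄H₆] = 1/6.25 = 0.16 M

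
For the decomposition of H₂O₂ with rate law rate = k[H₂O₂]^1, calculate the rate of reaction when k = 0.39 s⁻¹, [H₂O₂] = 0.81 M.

0.3159 M/s

Step 1: Identify the rate law: rate = k[H₂O₂]^1
Step 2: Substitute values: rate = 0.39 × (0.81)^1
Step 3: Calculate: rate = 0.39 × 0.81 = 0.3159 M/s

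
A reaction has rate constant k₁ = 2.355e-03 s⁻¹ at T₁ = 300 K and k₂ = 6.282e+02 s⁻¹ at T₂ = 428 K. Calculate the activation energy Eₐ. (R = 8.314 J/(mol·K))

104.2 kJ/mol

Step 1: Use the two-temperature Arrhenius form: ln(k₂/k₁) = -Eₐ/R × (1/T₂ - 1/T₁)
Step 2: ln(k₂/k₁) = ln(6.282e+02/2.355e-03) = ln(266752) = 12.4941
Step 3: 1/T₂ - 1/T₁ = 1/428 - 1/300 = -9.968847e-04 K⁻¹
Step 4: Eₐ = -R × ln(k₂/k₁) / (1/T₂ - 1/T₁) = -8.314 × 12.4941 / -9.968847e-04
Step 5: Eₐ = 1.0420e+05 J/mol = 104.2 kJ/mol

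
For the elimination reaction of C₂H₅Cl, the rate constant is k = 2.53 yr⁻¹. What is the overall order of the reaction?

first order (1)

Step 1: The units of k for an nth-order reaction are (concentration)^(1-n)·(time)⁻¹.
Step 2: Here k has units yr⁻¹, so the concentration exponent is 0.
Step 3: 1 - n = 0 ⇒ n = 1. The reaction is first order.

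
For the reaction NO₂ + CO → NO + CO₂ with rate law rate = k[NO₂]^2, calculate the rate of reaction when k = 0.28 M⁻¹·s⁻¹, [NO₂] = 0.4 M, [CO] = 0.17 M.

0.0448 M/s

Step 1: The rate law is rate = k[NO₂]^2
Step 2: Note that the rate does not depend on [CO] (zero order in CO).
Step 3: rate = 0.28 × (0.4)^2 = 0.0448 M/s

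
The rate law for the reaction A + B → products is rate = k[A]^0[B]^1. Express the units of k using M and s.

s⁻¹

Step 1: Overall order = 0 + 1 = 1.
Step 2: rate has units M·s⁻¹; [A]^0[B]^1 has units M^1.
Step 3: k = rate/([A]^0[B]^1), so units of k = M^(1-1)·s⁻¹ = s⁻¹.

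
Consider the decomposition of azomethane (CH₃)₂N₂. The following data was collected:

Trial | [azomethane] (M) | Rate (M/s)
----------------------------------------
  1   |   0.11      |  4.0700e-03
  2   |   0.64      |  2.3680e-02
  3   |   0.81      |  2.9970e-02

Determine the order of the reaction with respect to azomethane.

first order (1)

Step 1: Compare trials to find order n where rate₂/rate₁ = ([azomethane]₂/[azomethane]₁)^n
Step 2: rate₂/rate₁ = 2.3680e-02/4.0700e-03 = 5.818
Step 3: [azomethane]₂/[azomethane]₁ = 0.64/0.11 = 5.818
Step 4: n = ln(5.818)/ln(5.818) = 1.00 ≈ 1
Step 5: The reaction is first order in azomethane.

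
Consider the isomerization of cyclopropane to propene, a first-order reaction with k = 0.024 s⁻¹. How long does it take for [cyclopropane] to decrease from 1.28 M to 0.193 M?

78.83 s

Step 1: For first-order: t = ln([cyclopropane]₀/[cyclopropane])/k
Step 2: t = ln(1.28/0.193)/0.024
Step 3: t = ln(6.632)/0.024
Step 4: t = 1.892/0.024 = 78.83 s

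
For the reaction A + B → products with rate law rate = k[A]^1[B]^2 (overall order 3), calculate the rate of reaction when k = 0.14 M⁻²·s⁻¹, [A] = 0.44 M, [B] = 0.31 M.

0.00592 M/s

Step 1: The rate law is rate = k[A]^1[B]^2, overall order = 1+2 = 3
Step 2: Substitute values: rate = 0.14 × (0.44)^1 × (0.31)^2
Step 3: rate = 0.14 × 0.44 × 0.0961 = 0.00591976 M/s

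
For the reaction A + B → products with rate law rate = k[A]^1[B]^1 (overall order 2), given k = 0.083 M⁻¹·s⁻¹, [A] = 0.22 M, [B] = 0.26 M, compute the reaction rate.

0.004748 M/s

Step 1: The rate law is rate = k[A]^1[B]^1, overall order = 1+1 = 2
Step 2: Substitute values: rate = 0.083 × (0.22)^1 × (0.26)^1
Step 3: rate = 0.083 × 0.22 × 0.26 = 0.0047476 M/s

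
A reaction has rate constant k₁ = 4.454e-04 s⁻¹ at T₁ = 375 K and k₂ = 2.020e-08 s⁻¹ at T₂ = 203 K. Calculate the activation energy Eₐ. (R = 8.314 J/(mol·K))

36.8 kJ/mol

Step 1: Use the two-temperature Arrhenius form: ln(k₂/k₁) = -Eₐ/R × (1/T₂ - 1/T₁)
Step 2: ln(k₂/k₁) = ln(2.020e-08/4.454e-04) = ln(4.53525e-05) = -10.001
Step 3: 1/T₂ - 1/T₁ = 1/203 - 1/375 = 2.259442e-03 K⁻¹
Step 4: Eₐ = -R × ln(k₂/k₁) / (1/T₂ - 1/T₁) = -8.314 × -10.001 / 2.259442e-03
Step 5: Eₐ = 3.6801e+04 J/mol = 36.8 kJ/mol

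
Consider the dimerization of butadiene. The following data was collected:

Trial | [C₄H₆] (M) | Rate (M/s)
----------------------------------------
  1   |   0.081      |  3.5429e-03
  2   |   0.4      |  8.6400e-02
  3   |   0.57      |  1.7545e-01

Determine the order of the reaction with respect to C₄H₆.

second order (2)

Step 1: Compare trials to find order n where rate₂/rate₁ = ([C₄H₆]₂/[C₄H₆]₁)^n
Step 2: rate₂/rate₁ = 8.6400e-02/3.5429e-03 = 24.39
Step 3: [C₄H₆]₂/[C₄H₆]₁ = 0.4/0.081 = 4.938
Step 4: n = ln(24.39)/ln(4.938) = 2.00 ≈ 2
Step 5: The reaction is second order in C₄H₆.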